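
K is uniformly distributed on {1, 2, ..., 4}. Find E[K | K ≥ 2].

Given K ≥ 2, K is equally likely to be any of {2, 3, 4}.
E[K | K ≥ 2] = (2 + 3 + 4) / 3 = 3.

3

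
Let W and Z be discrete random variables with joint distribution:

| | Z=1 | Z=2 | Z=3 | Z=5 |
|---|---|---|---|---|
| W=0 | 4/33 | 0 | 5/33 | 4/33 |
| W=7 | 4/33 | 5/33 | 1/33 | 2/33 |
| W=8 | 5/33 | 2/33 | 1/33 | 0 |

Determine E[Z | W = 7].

P(W = 7) = 4/11.
Σ Z·P over the event = 1·(4/33) + 2·(5/33) + 3·(1/33) + 5·(2/33) = 9/11.
E[Z | W = 7] = (9/11) / (4/11) = 9/4.

9/4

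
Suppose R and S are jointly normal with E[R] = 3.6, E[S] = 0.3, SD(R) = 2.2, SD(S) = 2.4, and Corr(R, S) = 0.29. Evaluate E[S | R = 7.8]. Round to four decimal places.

1.6287

The regression of S on R has slope ρ·σ_S/σ_R and passes through (μ_R, μ_S).
E[S | R=7.8] = 0.3 + (0.29)·(2.4/2.2)·(7.8 − (3.6)) = 0.3 + (0.31636)·(4.2) = 1.6287.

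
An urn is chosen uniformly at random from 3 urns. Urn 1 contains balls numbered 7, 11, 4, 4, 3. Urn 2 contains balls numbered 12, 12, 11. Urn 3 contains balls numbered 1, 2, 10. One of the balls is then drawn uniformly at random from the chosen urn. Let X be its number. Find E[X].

E[X | urn 1] = (7+11+4+4+3)/5 = 29/5.
E[X | urn 2] = (12+12+11)/3 = 35/3.
E[X | urn 3] = (1+2+10)/3 = 13/3.
E[X] = (1/3)·(29/5) + (1/3)·(35/3) + (1/3)·(13/3) = 109/15.

109/15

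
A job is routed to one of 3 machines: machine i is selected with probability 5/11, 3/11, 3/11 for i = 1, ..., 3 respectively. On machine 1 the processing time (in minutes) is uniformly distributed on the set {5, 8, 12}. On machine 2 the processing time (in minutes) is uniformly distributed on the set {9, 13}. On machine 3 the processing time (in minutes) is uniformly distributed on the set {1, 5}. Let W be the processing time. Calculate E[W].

251/33

E[W | machine 1] = (5+8+12)/3 = 25/3.
E[W | machine 2] = (9+13)/2 = 11.
E[W | machine 3] = (1+5)/2 = 3.
By the law of total expectation,
E[W] = (5/11)·(25/3) + (3/11)·(11) + (3/11)·(3) = 251/33.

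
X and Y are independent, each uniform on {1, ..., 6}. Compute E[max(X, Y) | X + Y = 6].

21/5

Outcomes with X + Y = 6: (1,5), (2,4), (3,3), (4,2), (5,1), each with probability 1/36.
E[max(X, Y) | X + Y = 6] = (5 + 4 + 3 + 4 + 5) / 5 = 21/5.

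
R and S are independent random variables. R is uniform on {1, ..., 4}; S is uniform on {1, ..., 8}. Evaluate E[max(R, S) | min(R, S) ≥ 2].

P(min(R, S) ≥ 2) = 21/32.
Summing max(R,S)·P(x,y) over outcomes with min(R, S) ≥ 2 gives 109/32.
E[max(R, S) | min(R, S) ≥ 2] = (109/32) / (21/32) = 109/21.

109/21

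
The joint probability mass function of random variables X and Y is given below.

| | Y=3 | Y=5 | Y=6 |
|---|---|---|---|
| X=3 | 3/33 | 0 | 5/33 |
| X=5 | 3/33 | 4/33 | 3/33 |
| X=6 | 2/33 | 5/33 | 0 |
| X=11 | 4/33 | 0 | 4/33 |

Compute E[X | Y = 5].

50/9

P(Y = 5) = 3/11.
Σ X·P over the event = 5·(4/33) + 6·(5/33) = 50/33.
E[X | Y = 5] = (50/33) / (3/11) = 50/9.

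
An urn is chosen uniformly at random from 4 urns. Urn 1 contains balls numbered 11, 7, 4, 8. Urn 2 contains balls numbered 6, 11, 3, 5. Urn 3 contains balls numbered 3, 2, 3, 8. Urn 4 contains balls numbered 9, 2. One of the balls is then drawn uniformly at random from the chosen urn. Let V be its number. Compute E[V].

93/16

E[V | urn 1] = (11+7+4+8)/4 = 15/2.
E[V | urn 2] = (6+11+3+5)/4 = 25/4.
E[V | urn 3] = (3+2+3+8)/4 = 4.
E[V | urn 4] = (9+2)/2 = 11/2.
E[V] = (1/4)·(15/2) + (1/4)·(25/4) + (1/4)·(4) + (1/4)·(11/2) = 93/16.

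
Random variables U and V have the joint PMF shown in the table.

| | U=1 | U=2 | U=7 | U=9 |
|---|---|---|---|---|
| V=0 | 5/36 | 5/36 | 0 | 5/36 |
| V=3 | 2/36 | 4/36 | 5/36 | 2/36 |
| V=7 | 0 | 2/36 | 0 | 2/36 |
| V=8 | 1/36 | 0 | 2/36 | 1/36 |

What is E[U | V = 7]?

11/2

P(V = 7) = 1/9.
Σ U·P over the event = 2·(2/36) + 9·(2/36) = 11/18.
E[U | V = 7] = (11/18) / (1/9) = 11/2.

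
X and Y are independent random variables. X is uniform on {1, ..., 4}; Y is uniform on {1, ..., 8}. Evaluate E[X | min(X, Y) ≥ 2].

P(min(X, Y) ≥ 2) = 21/32.
Summing X·P(x,y) over outcomes with min(X, Y) ≥ 2 gives 63/32.
E[X | min(X, Y) ≥ 2] = (63/32) / (21/32) = 3.

3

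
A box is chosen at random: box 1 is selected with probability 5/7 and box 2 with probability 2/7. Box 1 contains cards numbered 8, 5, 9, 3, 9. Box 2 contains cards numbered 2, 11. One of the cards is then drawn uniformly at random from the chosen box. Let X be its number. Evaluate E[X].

E[X | box 1] = (8+5+9+3+9)/5 = 34/5.
E[X | box 2] = (2+11)/2 = 13/2.
By the law of total expectation,
E[X] = (5/7)·(34/5) + (2/7)·(13/2) = 47/7.

47/7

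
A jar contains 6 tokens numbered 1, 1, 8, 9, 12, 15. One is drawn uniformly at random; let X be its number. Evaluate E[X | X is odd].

13/2

P(X is odd) = 2/3.
Σ over the event: 1·1/3 + 9·1/6 + 15·1/6 = 13/3.
E[X | X is odd] = (13/3) / (2/3) = 13/2.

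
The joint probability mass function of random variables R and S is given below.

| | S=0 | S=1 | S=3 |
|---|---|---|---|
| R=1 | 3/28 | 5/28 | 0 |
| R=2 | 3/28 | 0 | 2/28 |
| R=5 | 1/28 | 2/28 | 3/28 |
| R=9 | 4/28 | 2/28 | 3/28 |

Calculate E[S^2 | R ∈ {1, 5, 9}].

P(R ∈ {1, 5, 9}) = 23/28.
Summing S^2·P(R=x,S=y) over the conditioning event gives 9/4.
E[S^2 | R ∈ {1, 5, 9}] = (9/4) / (23/28) = 63/23.

63/23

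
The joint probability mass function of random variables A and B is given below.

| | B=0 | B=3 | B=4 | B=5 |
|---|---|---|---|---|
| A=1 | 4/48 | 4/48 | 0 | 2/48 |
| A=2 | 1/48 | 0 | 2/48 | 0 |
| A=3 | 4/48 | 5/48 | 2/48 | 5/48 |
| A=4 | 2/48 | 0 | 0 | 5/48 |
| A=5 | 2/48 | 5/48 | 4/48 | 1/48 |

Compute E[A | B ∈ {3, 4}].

P(B ∈ {3, 4}) = 11/24.
Σ A·P over the event = 1·(4/48) + 2·(2/48) + 3·(5/48) + 3·(2/48) + 5·(5/48) + 5·(4/48) = 37/24.
E[A | B ∈ {3, 4}] = (37/24) / (11/24) = 37/11.

37/11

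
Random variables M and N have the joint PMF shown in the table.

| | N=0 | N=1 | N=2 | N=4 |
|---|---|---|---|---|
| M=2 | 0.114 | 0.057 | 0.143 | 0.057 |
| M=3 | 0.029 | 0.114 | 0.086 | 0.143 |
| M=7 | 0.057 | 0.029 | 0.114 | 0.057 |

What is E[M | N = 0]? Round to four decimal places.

P(N = 0) = 0.200.
Σ M·P over the event = 2·(0.114) + 3·(0.029) + 7·(0.057) = 0.714.
E[M | N = 0] = (0.714) / (0.200) = 3.5700.

3.5700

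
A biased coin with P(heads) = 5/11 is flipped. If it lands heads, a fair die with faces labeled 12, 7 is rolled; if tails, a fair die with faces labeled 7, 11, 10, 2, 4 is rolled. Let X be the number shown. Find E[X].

E[X | heads] = (12+7)/2 = 19/2.
E[X | tails] = (7+11+10+2+4)/5 = 34/5.
By the law of total expectation,
E[X] = (5/11)·(19/2) + (6/11)·(34/5) = 883/110.

883/110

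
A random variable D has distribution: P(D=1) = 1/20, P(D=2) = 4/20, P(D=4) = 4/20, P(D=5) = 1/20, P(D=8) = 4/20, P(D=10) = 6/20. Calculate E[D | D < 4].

P(D < 4) = 1/4.
Σ over the event: 1·1/20 + 2·1/5 = 9/20.
E[D | D < 4] = (9/20) / (1/4) = 9/5.

9/5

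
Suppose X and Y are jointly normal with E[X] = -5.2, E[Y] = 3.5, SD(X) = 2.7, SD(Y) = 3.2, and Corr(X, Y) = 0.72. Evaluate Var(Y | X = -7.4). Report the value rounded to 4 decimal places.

The conditional variance in a bivariate normal is σ_Y²(1 − ρ²), independent of x.
Var(Y | X=-7.4) = (3.2)²·(1 − (0.72)²) = 10.24·0.4816 = 4.9316.

4.9316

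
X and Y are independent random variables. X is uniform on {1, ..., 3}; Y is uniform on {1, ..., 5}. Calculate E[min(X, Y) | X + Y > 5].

7/3

Outcomes with X + Y > 5: (1,5), (2,4), (2,5), (3,3), (3,4), (3,5), each with probability 1/15.
E[min(X, Y) | X + Y > 5] = (1 + 2 + 2 + 3 + 3 + 3) / 6 = 7/3.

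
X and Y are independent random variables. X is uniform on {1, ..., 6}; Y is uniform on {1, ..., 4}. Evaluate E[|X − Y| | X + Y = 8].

2

Outcomes with X + Y = 8: (4,4), (5,3), (6,2), each with probability 1/24.
E[|X − Y| | X + Y = 8] = (0 + 2 + 4) / 3 = 2.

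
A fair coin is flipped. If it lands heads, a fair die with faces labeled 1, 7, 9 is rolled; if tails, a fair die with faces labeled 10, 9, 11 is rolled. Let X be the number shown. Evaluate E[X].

47/6

E[X | heads] = (1+7+9)/3 = 17/3.
E[X | tails] = (10+9+11)/3 = 10.
By the law of total expectation,
E[X] = (1/2)·(17/3) + (1/2)·(10) = 47/6.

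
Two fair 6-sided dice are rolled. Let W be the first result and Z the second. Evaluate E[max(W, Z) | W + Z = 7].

Outcomes with W + Z = 7: (1,6), (2,5), (3,4), (4,3), (5,2), (6,1), each with probability 1/36.
E[max(W, Z) | W + Z = 7] = (6 + 5 + 4 + 4 + 5 + 6) / 6 = 5.

5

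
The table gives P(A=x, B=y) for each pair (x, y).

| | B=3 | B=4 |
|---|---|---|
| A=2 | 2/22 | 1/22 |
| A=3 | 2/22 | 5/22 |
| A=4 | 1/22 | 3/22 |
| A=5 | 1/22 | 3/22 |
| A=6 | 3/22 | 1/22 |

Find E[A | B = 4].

50/13

P(B = 4) = 13/22.
Σ A·P over the event = 2·(1/22) + 3·(5/22) + 4·(3/22) + 5·(3/22) + 6·(1/22) = 25/11.
E[A | B = 4] = (25/11) / (13/22) = 50/13.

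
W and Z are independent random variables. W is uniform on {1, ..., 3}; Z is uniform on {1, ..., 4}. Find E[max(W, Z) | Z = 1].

2

Outcomes with Z = 1: (1,1), (2,1), (3,1), each with probability 1/12.
E[max(W, Z) | Z = 1] = (1 + 2 + 3) / 3 = 2.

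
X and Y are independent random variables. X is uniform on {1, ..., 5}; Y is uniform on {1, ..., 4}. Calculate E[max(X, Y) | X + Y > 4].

57/14

P(X + Y > 4) = 7/10.
Summing max(X,Y)·P(x,y) over outcomes with X + Y > 4 gives 57/20.
E[max(X, Y) | X + Y > 4] = (57/20) / (7/10) = 57/14.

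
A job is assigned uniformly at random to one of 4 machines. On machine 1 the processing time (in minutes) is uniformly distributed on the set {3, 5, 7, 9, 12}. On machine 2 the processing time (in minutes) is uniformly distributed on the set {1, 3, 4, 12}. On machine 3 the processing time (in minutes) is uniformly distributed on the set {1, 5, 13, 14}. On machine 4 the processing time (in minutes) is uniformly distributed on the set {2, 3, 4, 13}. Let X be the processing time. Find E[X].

E[X | machine 1] = (3+5+7+9+12)/5 = 36/5.
E[X | machine 2] = (1+3+4+12)/4 = 5.
E[X | machine 3] = (1+5+13+14)/4 = 33/4.
E[X | machine 4] = (2+3+4+13)/4 = 11/2.
E[X] = (1/4)·(36/5) + (1/4)·(5) + (1/4)·(33/4) + (1/4)·(11/2) = 519/80.

519/80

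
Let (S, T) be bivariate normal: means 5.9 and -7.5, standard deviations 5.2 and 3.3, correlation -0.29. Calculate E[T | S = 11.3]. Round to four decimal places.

For a bivariate normal, E[T | S=x] = μ_T + ρ·(σ_T/σ_S)·(x − μ_S).
E[T | S=11.3] = -7.5 + (-0.29)·(3.3/5.2)·(11.3 − (5.9)) = -7.5 + (-0.18404)·(5.4) = -8.4938.

-8.4938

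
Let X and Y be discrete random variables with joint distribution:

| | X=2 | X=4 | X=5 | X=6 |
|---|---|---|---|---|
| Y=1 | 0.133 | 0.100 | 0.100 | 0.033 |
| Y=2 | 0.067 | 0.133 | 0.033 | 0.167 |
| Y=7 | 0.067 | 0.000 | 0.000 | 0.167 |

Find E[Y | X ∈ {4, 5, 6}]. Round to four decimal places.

2.8213

P(X ∈ {4, 5, 6}) = 0.733.
Σ Y·P over the event = 1·(0.100) + 2·(0.133) + 1·(0.100) + 2·(0.033) + 1·(0.033) + 2·(0.167) + 7·(0.167) = 2.068.
E[Y | X ∈ {4, 5, 6}] = (2.068) / (0.733) = 2.8213.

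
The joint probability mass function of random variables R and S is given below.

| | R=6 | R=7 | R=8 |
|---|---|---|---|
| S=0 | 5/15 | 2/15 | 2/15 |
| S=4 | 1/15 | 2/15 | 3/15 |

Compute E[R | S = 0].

20/3

P(S = 0) = 3/5.
Σ R·P over the event = 6·(5/15) + 7·(2/15) + 8·(2/15) = 4.
E[R | S = 0] = (4) / (3/5) = 20/3.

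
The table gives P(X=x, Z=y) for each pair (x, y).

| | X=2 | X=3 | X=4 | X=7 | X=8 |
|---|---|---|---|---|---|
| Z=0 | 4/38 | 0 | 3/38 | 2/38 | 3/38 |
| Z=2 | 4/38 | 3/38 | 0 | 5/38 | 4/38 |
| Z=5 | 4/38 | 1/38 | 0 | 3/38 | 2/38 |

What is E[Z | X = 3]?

11/4

P(X = 3) = 2/19.
Σ Z·P over the event = 2·(3/38) + 5·(1/38) = 11/38.
E[Z | X = 3] = (11/38) / (2/19) = 11/4.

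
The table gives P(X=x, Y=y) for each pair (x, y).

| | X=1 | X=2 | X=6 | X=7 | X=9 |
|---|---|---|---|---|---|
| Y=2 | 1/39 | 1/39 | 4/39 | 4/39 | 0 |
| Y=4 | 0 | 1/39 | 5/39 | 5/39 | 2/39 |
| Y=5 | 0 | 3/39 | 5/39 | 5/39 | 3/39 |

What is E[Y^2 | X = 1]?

P(X = 1) = 1/39.
Σ Y^2·P over the event = 4·(1/39) = 4/39.
E[Y^2 | X = 1] = (4/39) / (1/39) = 4.

4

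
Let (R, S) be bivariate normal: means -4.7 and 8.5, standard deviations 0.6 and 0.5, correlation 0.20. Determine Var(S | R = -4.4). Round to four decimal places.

0.2400

For a bivariate normal, Var(S | R=x) = σ_S²(1 − ρ²).
Var(S | R=-4.4) = (0.5)²·(1 − (0.20)²) = 0.25·0.96 = 0.2400.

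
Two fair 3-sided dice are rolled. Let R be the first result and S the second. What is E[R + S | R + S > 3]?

Outcomes with R + S > 3: (1,3), (2,2), (2,3), (3,1), (3,2), (3,3), each with probability 1/9.
E[R + S | R + S > 3] = (4 + 4 + 5 + 4 + 5 + 6) / 6 = 14/3.

14/3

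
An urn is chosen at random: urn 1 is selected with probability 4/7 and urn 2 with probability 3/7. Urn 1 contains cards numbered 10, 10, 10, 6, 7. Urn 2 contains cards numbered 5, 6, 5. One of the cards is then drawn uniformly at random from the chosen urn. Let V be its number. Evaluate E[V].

36/5

E[V | urn 1] = (10+10+10+6+7)/5 = 43/5.
E[V | urn 2] = (5+6+5)/3 = 16/3.
E[V] = (4/7)·(43/5) + (3/7)·(16/3) = 36/5.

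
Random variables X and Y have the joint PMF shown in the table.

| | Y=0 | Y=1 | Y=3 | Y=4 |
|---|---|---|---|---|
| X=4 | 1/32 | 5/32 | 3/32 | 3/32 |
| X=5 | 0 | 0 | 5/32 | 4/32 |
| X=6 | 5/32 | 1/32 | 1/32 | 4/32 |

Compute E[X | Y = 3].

P(Y = 3) = 9/32.
Σ X·P over the event = 4·(3/32) + 5·(5/32) + 6·(1/32) = 43/32.
E[X | Y = 3] = (43/32) / (9/32) = 43/9.

43/9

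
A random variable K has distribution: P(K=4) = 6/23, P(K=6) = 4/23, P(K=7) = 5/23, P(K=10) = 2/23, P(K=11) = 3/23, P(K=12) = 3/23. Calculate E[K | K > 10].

P(K > 10) = 6/23.
Σ over the event: 11·3/23 + 12·3/23 = 3.
E[K | K > 10] = (3) / (6/23) = 23/2.

23/2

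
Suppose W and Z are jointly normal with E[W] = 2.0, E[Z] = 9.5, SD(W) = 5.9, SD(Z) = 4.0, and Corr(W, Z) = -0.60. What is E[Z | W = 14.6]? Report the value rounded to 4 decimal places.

For a bivariate normal, E[Z | W=x] = μ_Z + ρ·(σ_Z/σ_W)·(x − μ_W).
E[Z | W=14.6] = 9.5 + (-0.60)·(4.0/5.9)·(14.6 − (2.0)) = 9.5 + (-0.40678)·(12.6) = 4.3746.

4.3746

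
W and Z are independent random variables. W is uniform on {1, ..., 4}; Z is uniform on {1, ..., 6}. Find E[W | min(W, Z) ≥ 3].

Outcomes with min(W, Z) ≥ 3: (3,3), (3,4), (3,5), (3,6), (4,3), (4,4), (4,5), (4,6), each with probability 1/24.
E[W | min(W, Z) ≥ 3] = (3 + 3 + 3 + 3 + 4 + 4 + 4 + 4) / 8 = 7/2.

7/2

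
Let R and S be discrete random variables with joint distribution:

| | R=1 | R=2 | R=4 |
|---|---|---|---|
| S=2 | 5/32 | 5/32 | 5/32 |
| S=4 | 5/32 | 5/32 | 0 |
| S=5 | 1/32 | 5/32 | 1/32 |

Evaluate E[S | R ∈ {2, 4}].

10/3

P(R ∈ {2, 4}) = 21/32.
Σ S·P over the event = 2·(5/32) + 4·(5/32) + 5·(5/32) + 2·(5/32) + 5·(1/32) = 35/16.
E[S | R ∈ {2, 4}] = (35/16) / (21/32) = 10/3.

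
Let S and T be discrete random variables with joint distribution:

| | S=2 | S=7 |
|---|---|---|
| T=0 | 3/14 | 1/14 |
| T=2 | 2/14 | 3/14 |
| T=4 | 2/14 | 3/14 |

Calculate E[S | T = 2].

5

P(T = 2) = 5/14.
Σ S·P over the event = 2·(2/14) + 7·(3/14) = 25/14.
E[S | T = 2] = (25/14) / (5/14) = 5.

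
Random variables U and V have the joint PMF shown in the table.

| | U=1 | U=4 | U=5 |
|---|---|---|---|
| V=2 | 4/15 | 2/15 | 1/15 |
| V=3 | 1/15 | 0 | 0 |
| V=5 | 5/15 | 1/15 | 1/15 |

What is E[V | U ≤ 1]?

18/5

P(U ≤ 1) = 2/3.
Summing V·P(U=x,V=y) over the conditioning event gives 12/5.
E[V | U ≤ 1] = (12/5) / (2/3) = 18/5.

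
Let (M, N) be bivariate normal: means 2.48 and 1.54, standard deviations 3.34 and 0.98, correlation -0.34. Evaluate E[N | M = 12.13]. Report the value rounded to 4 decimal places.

E[N | M=x] = μ_N + ρ(σ_N/σ_M)(x − μ_M) for jointly normal variables.
E[N | M=12.13] = 1.54 + (-0.34)·(0.98/3.34)·(12.13 − (2.48)) = 1.54 + (-0.09976)·(9.65) = 0.5773.

0.5773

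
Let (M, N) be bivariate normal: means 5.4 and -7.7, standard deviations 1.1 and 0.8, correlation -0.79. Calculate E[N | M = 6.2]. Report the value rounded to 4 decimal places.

E[N | M=x] = μ_N + ρ(σ_N/σ_M)(x − μ_M) for jointly normal variables.
E[N | M=6.2] = -7.7 + (-0.79)·(0.8/1.1)·(6.2 − (5.4)) = -7.7 + (-0.57455)·(0.8) = -8.1596.

-8.1596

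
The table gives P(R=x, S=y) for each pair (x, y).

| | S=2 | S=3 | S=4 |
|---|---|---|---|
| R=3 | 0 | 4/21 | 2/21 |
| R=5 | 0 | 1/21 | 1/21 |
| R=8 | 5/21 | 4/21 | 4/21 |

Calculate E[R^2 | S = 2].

P(S = 2) = 5/21.
Summing R^2·P(R=x,S=y) over the conditioning event gives 320/21.
E[R^2 | S = 2] = (320/21) / (5/21) = 64.

64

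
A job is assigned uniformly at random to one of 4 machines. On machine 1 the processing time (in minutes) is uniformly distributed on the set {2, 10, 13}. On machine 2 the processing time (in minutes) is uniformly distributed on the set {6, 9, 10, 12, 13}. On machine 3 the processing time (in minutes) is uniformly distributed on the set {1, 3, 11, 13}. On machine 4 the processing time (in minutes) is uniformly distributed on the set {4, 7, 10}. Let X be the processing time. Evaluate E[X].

E[X | machine 1] = (2+10+13)/3 = 25/3.
E[X | machine 2] = (6+9+10+12+13)/5 = 10.
E[X | machine 3] = (1+3+11+13)/4 = 7.
E[X | machine 4] = (4+7+10)/3 = 7.
E[X] = (1/4)·(25/3) + (1/4)·(10) + (1/4)·(7) + (1/4)·(7) = 97/12.

97/12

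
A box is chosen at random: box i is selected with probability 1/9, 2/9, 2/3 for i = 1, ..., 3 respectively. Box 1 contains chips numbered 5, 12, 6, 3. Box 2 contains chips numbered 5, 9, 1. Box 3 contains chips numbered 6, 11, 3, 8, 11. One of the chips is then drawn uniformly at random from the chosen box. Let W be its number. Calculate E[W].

E[W | box 1] = (5+12+6+3)/4 = 13/2.
E[W | box 2] = (5+9+1)/3 = 5.
E[W | box 3] = (6+11+3+8+11)/5 = 39/5.
By the law of total expectation,
E[W] = (1/9)·(13/2) + (2/9)·(5) + (2/3)·(39/5) = 211/30.

211/30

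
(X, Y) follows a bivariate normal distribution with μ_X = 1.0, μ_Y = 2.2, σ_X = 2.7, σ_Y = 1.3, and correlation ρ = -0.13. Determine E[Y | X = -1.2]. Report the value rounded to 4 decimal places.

2.3377

For a bivariate normal, E[Y | X=x] = μ_Y + ρ·(σ_Y/σ_X)·(x − μ_X).
E[Y | X=-1.2] = 2.2 + (-0.13)·(1.3/2.7)·(-1.2 − (1.0)) = 2.2 + (-0.062593)·(-2.2) = 2.3377.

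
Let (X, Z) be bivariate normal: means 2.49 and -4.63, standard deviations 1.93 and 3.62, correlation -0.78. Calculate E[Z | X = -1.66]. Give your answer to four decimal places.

E[Z | X=x] = μ_Z + ρ(σ_Z/σ_X)(x − μ_X) for jointly normal variables.
E[Z | X=-1.66] = -4.63 + (-0.78)·(3.62/1.93)·(-1.66 − (2.49)) = -4.63 + (-1.463)·(-4.15) = 1.4415.

1.4415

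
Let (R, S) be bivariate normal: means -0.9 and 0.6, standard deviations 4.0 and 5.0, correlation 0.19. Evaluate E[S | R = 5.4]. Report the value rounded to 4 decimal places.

2.0963

E[S | R=x] = μ_S + ρ(σ_S/σ_R)(x − μ_R) for jointly normal variables.
E[S | R=5.4] = 0.6 + (0.19)·(5.0/4.0)·(5.4 − (-0.9)) = 0.6 + (0.2375)·(6.3) = 2.0963.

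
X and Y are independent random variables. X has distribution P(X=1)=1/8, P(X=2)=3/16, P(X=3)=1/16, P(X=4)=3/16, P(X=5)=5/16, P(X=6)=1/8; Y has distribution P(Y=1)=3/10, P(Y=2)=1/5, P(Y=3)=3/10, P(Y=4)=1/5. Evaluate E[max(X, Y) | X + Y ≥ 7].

P(X + Y ≥ 7) = 9/20.
Summing max(X,Y)·P(x,y) over outcomes with X + Y ≥ 7 gives 363/160.
E[max(X, Y) | X + Y ≥ 7] = (363/160) / (9/20) = 121/24.

121/24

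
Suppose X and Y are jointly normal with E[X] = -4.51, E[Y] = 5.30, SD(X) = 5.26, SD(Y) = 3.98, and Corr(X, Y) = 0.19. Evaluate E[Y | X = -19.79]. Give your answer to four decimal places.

The regression of Y on X has slope ρ·σ_Y/σ_X and passes through (μ_X, μ_Y).
E[Y | X=-19.79] = 5.30 + (0.19)·(3.98/5.26)·(-19.79 − (-4.51)) = 5.30 + (0.14376)·(-15.28) = 3.1033.

3.1033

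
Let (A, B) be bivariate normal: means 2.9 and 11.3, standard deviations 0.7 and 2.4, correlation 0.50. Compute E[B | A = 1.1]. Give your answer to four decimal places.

8.2143

E[B | A=x] = μ_B + ρ(σ_B/σ_A)(x − μ_A) for jointly normal variables.
E[B | A=1.1] = 11.3 + (0.50)·(2.4/0.7)·(1.1 − (2.9)) = 11.3 + (1.7143)·(-1.8) = 8.2143.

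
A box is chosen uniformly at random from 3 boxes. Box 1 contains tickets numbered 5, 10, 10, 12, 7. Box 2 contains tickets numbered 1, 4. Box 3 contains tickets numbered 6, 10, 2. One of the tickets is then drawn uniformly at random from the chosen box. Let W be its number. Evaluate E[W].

173/30

E[W | box 1] = (5+10+10+12+7)/5 = 44/5.
E[W | box 2] = (1+4)/2 = 5/2.
E[W | box 3] = (6+10+2)/3 = 6.
By the law of total expectation,
E[W] = (1/3)·(44/5) + (1/3)·(5/2) + (1/3)·(6) = 173/30.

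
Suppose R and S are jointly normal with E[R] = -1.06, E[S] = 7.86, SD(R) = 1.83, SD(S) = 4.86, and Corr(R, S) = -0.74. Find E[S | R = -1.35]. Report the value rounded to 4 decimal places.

8.4299

E[S | R=x] = μ_S + ρ(σ_S/σ_R)(x − μ_R) for jointly normal variables.
E[S | R=-1.35] = 7.86 + (-0.74)·(4.86/1.83)·(-1.35 − (-1.06)) = 7.86 + (-1.9652)·(-0.29) = 8.4299.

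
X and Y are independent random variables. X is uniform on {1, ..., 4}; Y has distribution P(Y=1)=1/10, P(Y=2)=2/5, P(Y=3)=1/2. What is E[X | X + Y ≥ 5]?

P(X + Y ≥ 5) = 3/5.
Summing X·P(x,y) over outcomes with X + Y ≥ 5 gives 77/40.
E[X | X + Y ≥ 5] = (77/40) / (3/5) = 77/24.

77/24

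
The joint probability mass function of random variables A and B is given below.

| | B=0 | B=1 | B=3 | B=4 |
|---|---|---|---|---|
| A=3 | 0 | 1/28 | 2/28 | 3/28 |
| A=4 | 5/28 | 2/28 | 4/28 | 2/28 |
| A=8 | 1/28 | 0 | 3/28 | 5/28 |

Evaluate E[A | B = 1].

11/3

P(B = 1) = 3/28.
Σ A·P over the event = 3·(1/28) + 4·(2/28) = 11/28.
E[A | B = 1] = (11/28) / (3/28) = 11/3.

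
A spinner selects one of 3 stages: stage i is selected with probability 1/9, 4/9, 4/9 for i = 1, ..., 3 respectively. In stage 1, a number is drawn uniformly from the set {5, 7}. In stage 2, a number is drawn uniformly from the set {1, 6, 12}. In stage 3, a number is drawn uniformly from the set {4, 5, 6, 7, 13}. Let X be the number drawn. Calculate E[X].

178/27

E[X | stage 1] = (5+7)/2 = 6.
E[X | stage 2] = (1+6+12)/3 = 19/3.
E[X | stage 3] = (4+5+6+7+13)/5 = 7.
E[X] = (1/9)·(6) + (4/9)·(19/3) + (4/9)·(7) = 178/27.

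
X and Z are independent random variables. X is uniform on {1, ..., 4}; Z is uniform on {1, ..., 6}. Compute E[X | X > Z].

P(X > Z) = 1/4.
Summing X·P(x,y) over outcomes with X > Z gives 5/6.
E[X | X > Z] = (5/6) / (1/4) = 10/3.

10/3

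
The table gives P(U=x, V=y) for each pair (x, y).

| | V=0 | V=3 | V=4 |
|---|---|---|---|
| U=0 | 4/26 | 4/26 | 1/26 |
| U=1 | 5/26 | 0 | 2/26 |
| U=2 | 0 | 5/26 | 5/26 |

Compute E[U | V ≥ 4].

P(V ≥ 4) = 4/13.
Σ U·P over the event = 0·(1/26) + 1·(2/26) + 2·(5/26) = 6/13.
E[U | V ≥ 4] = (6/13) / (4/13) = 3/2.

3/2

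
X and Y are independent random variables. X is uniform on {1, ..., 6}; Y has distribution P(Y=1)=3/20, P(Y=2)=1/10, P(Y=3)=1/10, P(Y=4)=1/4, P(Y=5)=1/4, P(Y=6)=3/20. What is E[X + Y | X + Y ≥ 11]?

P(X + Y ≥ 11) = 11/120.
Summing (X+Y)·P(x,y) over outcomes with X + Y ≥ 11 gives 31/30.
E[X + Y | X + Y ≥ 11] = (31/30) / (11/120) = 124/11.

124/11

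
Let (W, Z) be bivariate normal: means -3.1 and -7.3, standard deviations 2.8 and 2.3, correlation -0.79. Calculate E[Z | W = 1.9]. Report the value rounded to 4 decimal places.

-10.5446

E[Z | W=x] = μ_Z + ρ(σ_Z/σ_W)(x − μ_W) for jointly normal variables.
E[Z | W=1.9] = -7.3 + (-0.79)·(2.3/2.8)·(1.9 − (-3.1)) = -7.3 + (-0.648929)·(5) = -10.5446.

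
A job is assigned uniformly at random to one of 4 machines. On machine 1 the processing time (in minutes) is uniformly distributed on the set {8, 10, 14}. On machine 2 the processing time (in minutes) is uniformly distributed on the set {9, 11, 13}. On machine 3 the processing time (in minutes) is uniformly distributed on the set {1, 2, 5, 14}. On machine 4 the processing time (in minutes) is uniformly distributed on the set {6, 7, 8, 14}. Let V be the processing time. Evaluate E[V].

E[V | machine 1] = (8+10+14)/3 = 32/3.
E[V | machine 2] = (9+11+13)/3 = 11.
E[V | machine 3] = (1+2+5+14)/4 = 11/2.
E[V | machine 4] = (6+7+8+14)/4 = 35/4.
By the law of total expectation,
E[V] = (1/4)·(32/3) + (1/4)·(11) + (1/4)·(11/2) + (1/4)·(35/4) = 431/48.

431/48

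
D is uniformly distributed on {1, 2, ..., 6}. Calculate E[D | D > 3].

5

Given D > 3, D is equally likely to be any of {4, 5, 6}.
E[D | D > 3] = (4 + 5 + 6) / 3 = 5.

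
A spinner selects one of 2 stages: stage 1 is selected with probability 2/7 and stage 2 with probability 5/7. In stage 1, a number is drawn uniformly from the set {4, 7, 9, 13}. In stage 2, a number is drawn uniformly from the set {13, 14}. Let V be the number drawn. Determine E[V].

12

E[V | stage 1] = (4+7+9+13)/4 = 33/4.
E[V | stage 2] = (13+14)/2 = 27/2.
By the law of total expectation,
E[V] = (2/7)·(33/4) + (5/7)·(27/2) = 12.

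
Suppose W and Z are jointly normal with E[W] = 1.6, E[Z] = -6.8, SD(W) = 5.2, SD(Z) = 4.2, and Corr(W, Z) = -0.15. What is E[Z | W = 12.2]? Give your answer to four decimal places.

The regression of Z on W has slope ρ·σ_Z/σ_W and passes through (μ_W, μ_Z).
E[Z | W=12.2] = -6.8 + (-0.15)·(4.2/5.2)·(12.2 − (1.6)) = -6.8 + (-0.12115)·(10.6) = -8.0842.

-8.0842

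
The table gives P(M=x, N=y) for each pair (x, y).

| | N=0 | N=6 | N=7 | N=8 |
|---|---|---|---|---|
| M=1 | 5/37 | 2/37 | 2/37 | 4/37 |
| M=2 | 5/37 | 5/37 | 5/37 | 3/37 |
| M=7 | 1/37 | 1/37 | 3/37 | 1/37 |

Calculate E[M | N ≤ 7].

74/29

P(N ≤ 7) = 29/37.
Summing M·P(M=x,N=y) over the conditioning event gives 2.
E[M | N ≤ 7] = (2) / (29/37) = 74/29.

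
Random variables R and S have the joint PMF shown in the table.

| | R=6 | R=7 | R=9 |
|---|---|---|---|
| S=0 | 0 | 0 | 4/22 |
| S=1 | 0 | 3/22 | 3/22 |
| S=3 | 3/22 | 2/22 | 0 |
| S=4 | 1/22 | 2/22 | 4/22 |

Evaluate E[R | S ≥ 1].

68/9

P(S ≥ 1) = 9/11.
Summing R·P(R=x,S=y) over the conditioning event gives 68/11.
E[R | S ≥ 1] = (68/11) / (9/11) = 68/9.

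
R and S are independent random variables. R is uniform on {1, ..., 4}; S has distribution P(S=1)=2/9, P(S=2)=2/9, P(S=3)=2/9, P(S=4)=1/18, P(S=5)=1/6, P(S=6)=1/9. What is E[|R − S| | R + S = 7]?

12/5

P(R + S = 7) = 5/36.
Summing |R−S|·P(x,y) over outcomes with R + S = 7 gives 1/3.
E[|R − S| | R + S = 7] = (1/3) / (5/36) = 12/5.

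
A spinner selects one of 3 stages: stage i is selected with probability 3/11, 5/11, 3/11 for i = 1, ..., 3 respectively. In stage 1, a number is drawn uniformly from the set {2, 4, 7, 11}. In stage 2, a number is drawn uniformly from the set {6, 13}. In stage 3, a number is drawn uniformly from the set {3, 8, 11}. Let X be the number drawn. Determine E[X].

E[X | stage 1] = (2+4+7+11)/4 = 6.
E[X | stage 2] = (6+13)/2 = 19/2.
E[X | stage 3] = (3+8+11)/3 = 22/3.
By the law of total expectation,
E[X] = (3/11)·(6) + (5/11)·(19/2) + (3/11)·(22/3) = 175/22.

175/22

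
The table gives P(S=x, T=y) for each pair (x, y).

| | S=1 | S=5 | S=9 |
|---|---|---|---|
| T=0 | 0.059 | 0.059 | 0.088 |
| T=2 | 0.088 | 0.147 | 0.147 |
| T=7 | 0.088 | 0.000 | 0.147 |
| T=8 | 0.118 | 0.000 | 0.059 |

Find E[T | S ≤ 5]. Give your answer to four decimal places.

P(S ≤ 5) = 0.559.
Σ T·P over the event = 0·(0.059) + 2·(0.088) + 7·(0.088) + 8·(0.118) + 0·(0.059) + 2·(0.147) = 2.030.
E[T | S ≤ 5] = (2.030) / (0.559) = 3.6315.

3.6315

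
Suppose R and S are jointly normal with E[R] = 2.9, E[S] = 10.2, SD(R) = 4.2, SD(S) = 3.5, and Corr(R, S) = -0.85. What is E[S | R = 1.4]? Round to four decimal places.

11.2625

The regression of S on R has slope ρ·σ_S/σ_R and passes through (μ_R, μ_S).
E[S | R=1.4] = 10.2 + (-0.85)·(3.5/4.2)·(1.4 − (2.9)) = 10.2 + (-0.70833)·(-1.5) = 11.2625.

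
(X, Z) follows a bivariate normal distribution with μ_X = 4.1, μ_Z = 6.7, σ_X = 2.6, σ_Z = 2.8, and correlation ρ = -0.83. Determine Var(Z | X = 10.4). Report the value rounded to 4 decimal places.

2.4390

Var(Z | X=x) = (1 − ρ²)·σ_Z².
Var(Z | X=10.4) = (2.8)²·(1 − (-0.83)²) = 7.84·0.3111 = 2.4390.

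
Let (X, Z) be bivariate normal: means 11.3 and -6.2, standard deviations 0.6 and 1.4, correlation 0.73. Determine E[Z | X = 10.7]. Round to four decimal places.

For a bivariate normal, E[Z | X=x] = μ_Z + ρ·(σ_Z/σ_X)·(x − μ_X).
E[Z | X=10.7] = -6.2 + (0.73)·(1.4/0.6)·(10.7 − (11.3)) = -6.2 + (1.7033)·(-0.6) = -7.2220.

-7.2220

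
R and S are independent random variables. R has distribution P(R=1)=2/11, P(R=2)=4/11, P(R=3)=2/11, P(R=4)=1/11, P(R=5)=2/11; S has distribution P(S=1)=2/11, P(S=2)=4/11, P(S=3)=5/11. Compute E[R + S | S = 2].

52/11

P(S = 2) = 4/11.
Summing (R+S)·P(x,y) over outcomes with S = 2 gives 208/121.
E[R + S | S = 2] = (208/121) / (4/11) = 52/11.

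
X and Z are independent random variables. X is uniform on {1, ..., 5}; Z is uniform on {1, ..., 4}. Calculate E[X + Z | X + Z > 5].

7

P(X + Z > 5) = 1/2.
Summing (X+Z)·P(x,y) over outcomes with X + Z > 5 gives 7/2.
E[X + Z | X + Z > 5] = (7/2) / (1/2) = 7.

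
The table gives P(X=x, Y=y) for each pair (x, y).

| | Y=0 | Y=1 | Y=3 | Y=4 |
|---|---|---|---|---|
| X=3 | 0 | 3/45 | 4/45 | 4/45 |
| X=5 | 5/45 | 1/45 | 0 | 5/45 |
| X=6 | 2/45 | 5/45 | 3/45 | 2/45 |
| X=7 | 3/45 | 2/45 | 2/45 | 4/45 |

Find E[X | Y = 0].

29/5

P(Y = 0) = 2/9.
Σ X·P over the event = 5·(5/45) + 6·(2/45) + 7·(3/45) = 58/45.
E[X | Y = 0] = (58/45) / (2/9) = 29/5.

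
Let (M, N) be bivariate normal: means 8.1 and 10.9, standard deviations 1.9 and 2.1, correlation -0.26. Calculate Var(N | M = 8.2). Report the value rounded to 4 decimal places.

4.1119

For a bivariate normal, Var(N | M=x) = σ_N²(1 − ρ²).
Var(N | M=8.2) = (2.1)²·(1 − (-0.26)²) = 4.41·0.9324 = 4.1119.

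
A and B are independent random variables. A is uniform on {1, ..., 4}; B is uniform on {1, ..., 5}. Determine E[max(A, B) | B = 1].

Outcomes with B = 1: (1,1), (2,1), (3,1), (4,1), each with probability 1/20.
E[max(A, B) | B = 1] = (1 + 2 + 3 + 4) / 4 = 5/2.

5/2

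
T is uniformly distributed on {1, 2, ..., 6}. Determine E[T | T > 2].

Given T > 2, T is equally likely to be any of {3, 4, 5, 6}.
E[T | T > 2] = (3 + 4 + 5 + 6) / 4 = 9/2.

9/2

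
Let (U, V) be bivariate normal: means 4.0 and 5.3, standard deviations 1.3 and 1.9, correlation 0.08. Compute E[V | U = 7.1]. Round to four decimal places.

For a bivariate normal, E[V | U=x] = μ_V + ρ·(σ_V/σ_U)·(x − μ_U).
E[V | U=7.1] = 5.3 + (0.08)·(1.9/1.3)·(7.1 − (4.0)) = 5.3 + (0.11692)·(3.1) = 5.6625.

5.6625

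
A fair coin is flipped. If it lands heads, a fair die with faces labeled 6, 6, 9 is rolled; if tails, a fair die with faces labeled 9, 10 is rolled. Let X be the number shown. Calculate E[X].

E[X | heads] = (6+6+9)/3 = 7.
E[X | tails] = (9+10)/2 = 19/2.
By the law of total expectation,
E[X] = (1/2)·(7) + (1/2)·(19/2) = 33/4.

33/4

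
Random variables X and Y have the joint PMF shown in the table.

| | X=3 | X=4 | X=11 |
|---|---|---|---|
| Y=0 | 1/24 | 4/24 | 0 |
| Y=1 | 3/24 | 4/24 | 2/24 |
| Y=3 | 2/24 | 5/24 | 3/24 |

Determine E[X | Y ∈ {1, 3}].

P(Y ∈ {1, 3}) = 19/24.
Σ X·P over the event = 3·(3/24) + 3·(2/24) + 4·(4/24) + 4·(5/24) + 11·(2/24) + 11·(3/24) = 53/12.
E[X | Y ∈ {1, 3}] = (53/12) / (19/24) = 106/19.

106/19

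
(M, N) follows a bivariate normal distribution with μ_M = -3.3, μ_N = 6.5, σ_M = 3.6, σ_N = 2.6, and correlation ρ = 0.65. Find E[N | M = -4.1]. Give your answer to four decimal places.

The regression of N on M has slope ρ·σ_N/σ_M and passes through (μ_M, μ_N).
E[N | M=-4.1] = 6.5 + (0.65)·(2.6/3.6)·(-4.1 − (-3.3)) = 6.5 + (0.46944)·(-0.8) = 6.1244.

6.1244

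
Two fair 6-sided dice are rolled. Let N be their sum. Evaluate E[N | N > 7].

P(N > 7) = 5/12.
Σ over the event: 8·5/36 + 9·1/9 + 10·1/12 + 11·1/18 + 12·1/36 = 35/9.
E[N | N > 7] = (35/9) / (5/12) = 28/3.

28/3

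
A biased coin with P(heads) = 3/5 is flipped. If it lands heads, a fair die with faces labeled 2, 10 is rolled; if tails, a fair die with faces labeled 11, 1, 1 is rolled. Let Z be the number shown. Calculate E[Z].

E[Z | heads] = (2+10)/2 = 6.
E[Z | tails] = (11+1+1)/3 = 13/3.
By the law of total expectation,
E[Z] = (3/5)·(6) + (2/5)·(13/3) = 16/3.

16/3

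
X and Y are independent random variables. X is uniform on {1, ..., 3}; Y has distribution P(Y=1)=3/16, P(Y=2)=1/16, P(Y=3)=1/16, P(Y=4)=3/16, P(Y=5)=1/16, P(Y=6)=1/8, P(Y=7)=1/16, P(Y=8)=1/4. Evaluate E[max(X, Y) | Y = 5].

P(Y = 5) = 1/16.
Summing max(X,Y)·P(x,y) over outcomes with Y = 5 gives 5/16.
E[max(X, Y) | Y = 5] = (5/16) / (1/16) = 5.

5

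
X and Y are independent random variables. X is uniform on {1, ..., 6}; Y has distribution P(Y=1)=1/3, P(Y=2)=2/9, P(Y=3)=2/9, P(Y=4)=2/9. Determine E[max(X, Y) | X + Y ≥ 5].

59/13

P(X + Y ≥ 5) = 13/18.
Summing max(X,Y)·P(x,y) over outcomes with X + Y ≥ 5 gives 59/18.
E[max(X, Y) | X + Y ≥ 5] = (59/18) / (13/18) = 59/13.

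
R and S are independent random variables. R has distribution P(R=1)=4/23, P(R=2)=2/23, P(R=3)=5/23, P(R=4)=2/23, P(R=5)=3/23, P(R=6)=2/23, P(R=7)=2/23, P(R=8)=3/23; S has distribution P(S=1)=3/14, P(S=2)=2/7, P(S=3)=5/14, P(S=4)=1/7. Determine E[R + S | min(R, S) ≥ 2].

1601/209

P(min(R, S) ≥ 2) = 209/322.
Summing (R+S)·P(x,y) over outcomes with min(R, S) ≥ 2 gives 1601/322.
E[R + S | min(R, S) ≥ 2] = (1601/322) / (209/322) = 1601/209.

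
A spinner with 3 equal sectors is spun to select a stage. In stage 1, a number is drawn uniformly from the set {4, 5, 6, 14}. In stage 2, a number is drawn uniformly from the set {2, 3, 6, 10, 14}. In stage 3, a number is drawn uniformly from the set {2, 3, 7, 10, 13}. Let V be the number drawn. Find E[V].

E[V | stage 1] = (4+5+6+14)/4 = 29/4.
E[V | stage 2] = (2+3+6+10+14)/5 = 7.
E[V | stage 3] = (2+3+7+10+13)/5 = 7.
By the law of total expectation,
E[V] = (1/3)·(29/4) + (1/3)·(7) + (1/3)·(7) = 85/12.

85/12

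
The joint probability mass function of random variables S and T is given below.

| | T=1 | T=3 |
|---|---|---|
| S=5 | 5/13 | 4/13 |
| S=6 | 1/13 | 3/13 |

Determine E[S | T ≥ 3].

38/7

P(T ≥ 3) = 7/13.
Σ S·P over the event = 5·(4/13) + 6·(3/13) = 38/13.
E[S | T ≥ 3] = (38/13) / (7/13) = 38/7.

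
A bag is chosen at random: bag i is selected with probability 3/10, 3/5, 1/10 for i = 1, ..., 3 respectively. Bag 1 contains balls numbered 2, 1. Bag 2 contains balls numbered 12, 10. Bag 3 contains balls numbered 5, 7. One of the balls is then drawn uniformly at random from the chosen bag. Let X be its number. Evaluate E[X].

153/20

E[X | bag 1] = (2+1)/2 = 3/2.
E[X | bag 2] = (12+10)/2 = 11.
E[X | bag 3] = (5+7)/2 = 6.
By the law of total expectation,
E[X] = (3/10)·(3/2) + (3/5)·(11) + (1/10)·(6) = 153/20.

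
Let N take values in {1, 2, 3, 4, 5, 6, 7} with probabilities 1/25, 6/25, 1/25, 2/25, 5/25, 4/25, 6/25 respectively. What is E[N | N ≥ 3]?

P(N ≥ 3) = 18/25.
Σ over the event: 3·1/25 + 4·2/25 + 5·1/5 + 6·4/25 + 7·6/25 = 102/25.
E[N | N ≥ 3] = (102/25) / (18/25) = 17/3.

17/3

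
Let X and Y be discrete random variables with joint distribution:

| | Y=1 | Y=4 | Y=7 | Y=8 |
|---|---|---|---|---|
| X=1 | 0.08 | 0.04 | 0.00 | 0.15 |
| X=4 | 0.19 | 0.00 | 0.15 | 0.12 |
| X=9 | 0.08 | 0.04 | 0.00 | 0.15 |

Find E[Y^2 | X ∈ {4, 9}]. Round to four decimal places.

34.9863

P(X ∈ {4, 9}) = 0.73.
Σ Y^2·P over the event = 1·(0.19) + 49·(0.15) + 64·(0.12) + 1·(0.08) + 16·(0.04) + 64·(0.15) = 25.54.
E[Y^2 | X ∈ {4, 9}] = (25.54) / (0.73) = 34.9863.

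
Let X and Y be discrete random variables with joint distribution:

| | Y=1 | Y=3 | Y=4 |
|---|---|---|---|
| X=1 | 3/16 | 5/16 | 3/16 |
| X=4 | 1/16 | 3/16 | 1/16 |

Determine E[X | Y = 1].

7/4

P(Y = 1) = 1/4.
Σ X·P over the event = 1·(3/16) + 4·(1/16) = 7/16.
E[X | Y = 1] = (7/16) / (1/4) = 7/4.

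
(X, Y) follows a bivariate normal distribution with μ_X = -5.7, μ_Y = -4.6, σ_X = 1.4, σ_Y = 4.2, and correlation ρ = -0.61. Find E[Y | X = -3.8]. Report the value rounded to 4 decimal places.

E[Y | X=x] = μ_Y + ρ(σ_Y/σ_X)(x − μ_X) for jointly normal variables.
E[Y | X=-3.8] = -4.6 + (-0.61)·(4.2/1.4)·(-3.8 − (-5.7)) = -4.6 + (-1.83)·(1.9) = -8.0770.

-8.0770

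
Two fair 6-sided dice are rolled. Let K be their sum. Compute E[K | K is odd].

P(K is odd) = 1/2.
Σ over the event: 3·1/18 + 5·1/9 + 7·1/6 + 9·1/9 + 11·1/18 = 7/2.
E[K | K is odd] = (7/2) / (1/2) = 7.

7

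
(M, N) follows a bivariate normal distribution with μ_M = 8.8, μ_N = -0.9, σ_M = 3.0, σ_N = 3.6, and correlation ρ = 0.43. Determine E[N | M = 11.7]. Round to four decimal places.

The regression of N on M has slope ρ·σ_N/σ_M and passes through (μ_M, μ_N).
E[N | M=11.7] = -0.9 + (0.43)·(3.6/3.0)·(11.7 − (8.8)) = -0.9 + (0.516)·(2.9) = 0.5964.

0.5964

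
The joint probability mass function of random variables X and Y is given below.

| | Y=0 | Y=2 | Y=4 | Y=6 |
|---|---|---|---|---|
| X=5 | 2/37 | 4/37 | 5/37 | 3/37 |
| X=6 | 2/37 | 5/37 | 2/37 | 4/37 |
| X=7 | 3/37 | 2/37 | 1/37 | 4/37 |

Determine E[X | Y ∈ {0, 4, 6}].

P(Y ∈ {0, 4, 6}) = 26/37.
Summing X·P(X=x,Y=y) over the conditioning event gives 154/37.
E[X | Y ∈ {0, 4, 6}] = (154/37) / (26/37) = 77/13.

77/13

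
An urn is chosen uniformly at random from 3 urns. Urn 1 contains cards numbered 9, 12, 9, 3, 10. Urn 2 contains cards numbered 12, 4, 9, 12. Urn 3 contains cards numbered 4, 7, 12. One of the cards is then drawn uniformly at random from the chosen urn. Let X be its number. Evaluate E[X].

1531/180

E[X | urn 1] = (9+12+9+3+10)/5 = 43/5.
E[X | urn 2] = (12+4+9+12)/4 = 37/4.
E[X | urn 3] = (4+7+12)/3 = 23/3.
By the law of total expectation,
E[X] = (1/3)·(43/5) + (1/3)·(37/4) + (1/3)·(23/3) = 1531/180.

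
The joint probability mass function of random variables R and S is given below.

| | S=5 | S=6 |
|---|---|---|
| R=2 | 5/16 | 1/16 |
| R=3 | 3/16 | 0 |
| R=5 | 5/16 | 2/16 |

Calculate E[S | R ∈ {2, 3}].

46/9

P(R ∈ {2, 3}) = 9/16.
Σ S·P over the event = 5·(5/16) + 6·(1/16) + 5·(3/16) = 23/8.
E[S | R ∈ {2, 3}] = (23/8) / (9/16) = 46/9.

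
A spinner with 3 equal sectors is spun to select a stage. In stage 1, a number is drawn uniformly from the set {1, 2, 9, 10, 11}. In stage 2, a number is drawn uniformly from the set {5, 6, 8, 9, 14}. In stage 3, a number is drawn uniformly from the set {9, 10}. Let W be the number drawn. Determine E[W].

E[W | stage 1] = (1+2+9+10+11)/5 = 33/5.
E[W | stage 2] = (5+6+8+9+14)/5 = 42/5.
E[W | stage 3] = (9+10)/2 = 19/2.
E[W] = (1/3)·(33/5) + (1/3)·(42/5) + (1/3)·(19/2) = 49/6.

49/6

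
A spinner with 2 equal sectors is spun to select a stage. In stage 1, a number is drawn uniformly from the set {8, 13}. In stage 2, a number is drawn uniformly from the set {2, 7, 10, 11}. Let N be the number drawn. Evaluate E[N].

E[N | stage 1] = (8+13)/2 = 21/2.
E[N | stage 2] = (2+7+10+11)/4 = 15/2.
E[N] = (1/2)·(21/2) + (1/2)·(15/2) = 9.

9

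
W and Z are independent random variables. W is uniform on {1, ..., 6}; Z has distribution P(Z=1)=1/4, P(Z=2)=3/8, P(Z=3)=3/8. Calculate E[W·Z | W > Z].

283/31

P(W > Z) = 31/48.
Summing WZ·P(x,y) over outcomes with W > Z gives 283/48.
E[W·Z | W > Z] = (283/48) / (31/48) = 283/31.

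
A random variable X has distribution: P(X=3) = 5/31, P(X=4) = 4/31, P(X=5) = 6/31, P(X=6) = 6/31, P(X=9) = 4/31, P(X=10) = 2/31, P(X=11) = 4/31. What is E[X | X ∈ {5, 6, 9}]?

P(X ∈ {5, 6, 9}) = 16/31.
Σ over the event: 5·6/31 + 6·6/31 + 9·4/31 = 102/31.
E[X | X ∈ {5, 6, 9}] = (102/31) / (16/31) = 51/8.

51/8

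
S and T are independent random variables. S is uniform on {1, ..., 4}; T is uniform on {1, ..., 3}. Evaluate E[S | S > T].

Outcomes with S > T: (2,1), (3,1), (3,2), (4,1), (4,2), (4,3), each with probability 1/12.
E[S | S > T] = (2 + 3 + 3 + 4 + 4 + 4) / 6 = 10/3.

10/3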